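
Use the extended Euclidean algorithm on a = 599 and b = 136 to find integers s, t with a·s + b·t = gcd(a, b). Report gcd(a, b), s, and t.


Euclidean algorithm on (599, 136) — divide until remainder is 0:
  599 = 4 · 136 + 55
  136 = 2 · 55 + 26
  55 = 2 · 26 + 3
  26 = 8 · 3 + 2
  3 = 1 · 2 + 1
  2 = 2 · 1 + 0
gcd(599, 136) = 1.
Track Bezout coefficients alongside the remainders: start with r₀ = 599 = a·1 + b·0 (s = 1, t = 0) and r₁ = 136 = a·0 + b·1 (s = 0, t = 1); each new remainder r_{k+1} = r_{k-1} − q_k·r_k inherits s_{k+1} = s_{k-1} − q_k·s_k, t_{k+1} = t_{k-1} − q_k·t_k, so r_k = a·s_k + b·t_k at every step:
  q = 4: r = 55, s = 1 − 4·0 = 1, t = 0 − 4·1 = -4  (check: 599·1 + 136·(-4) = 55)
  q = 2: r = 26, s = 0 − 2·1 = -2, t = 1 − 2·(-4) = 9  (check: 599·(-2) + 136·9 = 26)
  q = 2: r = 3, s = 1 − 2·(-2) = 5, t = -4 − 2·9 = -22  (check: 599·5 + 136·(-22) = 3)
  q = 8: r = 2, s = -2 − 8·5 = -42, t = 9 − 8·(-22) = 185  (check: 599·(-42) + 136·185 = 2)
  q = 1: r = 1, s = 5 − 1·(-42) = 47, t = -22 − 1·185 = -207  (check: 599·47 + 136·(-207) = 1)
The row with r = 1 (the gcd) gives the Bezout coefficients s = 47, t = -207.
Result: 599 · (47) + 136 · (-207) = 1.

gcd(599, 136) = 1; s = 47, t = -207 (check: 599·47 + 136·(-207) = 1).


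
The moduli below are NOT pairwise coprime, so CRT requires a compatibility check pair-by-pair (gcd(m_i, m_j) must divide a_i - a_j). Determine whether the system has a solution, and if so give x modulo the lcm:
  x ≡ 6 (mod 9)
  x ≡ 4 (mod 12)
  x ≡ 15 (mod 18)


Moduli 9, 12, 18 are not pairwise coprime, so CRT works modulo lcm(m_i) when all pairwise compatibility conditions hold.
Pairwise compatibility: gcd(m_i, m_j) must divide a_i - a_j for every pair.
Merge one congruence at a time:
  Start: x ≡ 6 (mod 9).
  Combine with x ≡ 4 (mod 12): gcd(9, 12) = 3, and 4 - 6 = -2 is NOT divisible by 3.
    ⇒ system is inconsistent (no integer solution).

No solution (the system is inconsistent).


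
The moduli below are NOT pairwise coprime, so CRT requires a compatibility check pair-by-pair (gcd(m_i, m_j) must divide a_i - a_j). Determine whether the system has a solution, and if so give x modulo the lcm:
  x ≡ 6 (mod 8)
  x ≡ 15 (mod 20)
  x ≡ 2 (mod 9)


Moduli 8, 20, 9 are not pairwise coprime, so CRT works modulo lcm(m_i) when all pairwise compatibility conditions hold.
Pairwise compatibility: gcd(m_i, m_j) must divide a_i - a_j for every pair.
Merge one congruence at a time:
  Start: x ≡ 6 (mod 8).
  Combine with x ≡ 15 (mod 20): gcd(8, 20) = 4, and 15 - 6 = 9 is NOT divisible by 4.
    ⇒ system is inconsistent (no integer solution).

No solution (the system is inconsistent).


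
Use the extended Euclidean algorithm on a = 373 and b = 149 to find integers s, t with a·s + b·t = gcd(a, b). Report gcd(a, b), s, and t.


Euclidean algorithm on (373, 149) — divide until remainder is 0:
  373 = 2 · 149 + 75
  149 = 1 · 75 + 74
  75 = 1 · 74 + 1
  74 = 74 · 1 + 0
gcd(373, 149) = 1.
Track Bezout coefficients alongside the remainders: start with r₀ = 373 = a·1 + b·0 (s = 1, t = 0) and r₁ = 149 = a·0 + b·1 (s = 0, t = 1); each new remainder r_{k+1} = r_{k-1} − q_k·r_k inherits s_{k+1} = s_{k-1} − q_k·s_k, t_{k+1} = t_{k-1} − q_k·t_k, so r_k = a·s_k + b·t_k at every step:
  q = 2: r = 75, s = 1 − 2·0 = 1, t = 0 − 2·1 = -2  (check: 373·1 + 149·(-2) = 75)
  q = 1: r = 74, s = 0 − 1·1 = -1, t = 1 − 1·(-2) = 3  (check: 373·(-1) + 149·3 = 74)
  q = 1: r = 1, s = 1 − 1·(-1) = 2, t = -2 − 1·3 = -5  (check: 373·2 + 149·(-5) = 1)
The row with r = 1 (the gcd) gives the Bezout coefficients s = 2, t = -5.
Result: 373 · (2) + 149 · (-5) = 1.

gcd(373, 149) = 1; s = 2, t = -5 (check: 373·2 + 149·(-5) = 1).


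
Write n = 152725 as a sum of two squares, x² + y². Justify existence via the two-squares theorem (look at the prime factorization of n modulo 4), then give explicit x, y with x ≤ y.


Step 1: Factor n = 152725 = 5^2 · 41 · 149.
Step 2: Check the mod-4 condition on each prime factor: 5 ≡ 1 (mod 4), exponent 2; 41 ≡ 1 (mod 4), exponent 1; 149 ≡ 1 (mod 4), exponent 1.
All primes ≡ 3 (mod 4) appear to even exponent (or don't appear), so by the two-squares theorem n IS expressible as a sum of two squares.
Step 3: Build a representation. Group n = k² · m with k = 5 and m = 41 · 149 = 6109 (a product of primes ≡ 1 (mod 4)); a representation of m scales to one of n via (k·x)² + (k·y)² = k²(x² + y²). Each prime p ≡ 1 (mod 4) is itself a sum of two squares; find a² by testing p − a² for a perfect square:
  41: 41 − 1² = 40, 41 − 2² = 37, 41 − 3² = 32, 41 − 4² = 25 = 5² ⇒ 41 = 4² + 5².
  149: 149 − 1² = 148, 149 − 2² = 145, 149 − 3² = 140, 149 − 4² = 133, 149 − 5² = 124, 149 − 6² = 113, 149 − 7² = 100 = 10² ⇒ 149 = 7² + 10².
  Combine using the Brahmagupta–Fibonacci identity (a² + b²)(c² + d²) = (ac − bd)² + (ad + bc)² = (ac + bd)² + (ad − bc)²:
  41 · 149 = 6109: from (4² + 5²)(7² + 10²), take (4·7 − 5·10, 4·10 + 5·7) = (28 − 50, 40 + 35) = (-22, 75); dropping signs (only squares matter) gives (22, 75); check 22² + 75² = 484 + 5625 = 6109 ✓.
  Scale by k = 5: (5·22, 5·75) = (110, 375).
Step 4: Order so x ≤ y and verify: 110² + 375² = 12100 + 140625 = 152725 = n. ✓

n = 152725 = 110² + 375² (one valid representation with x ≤ y).


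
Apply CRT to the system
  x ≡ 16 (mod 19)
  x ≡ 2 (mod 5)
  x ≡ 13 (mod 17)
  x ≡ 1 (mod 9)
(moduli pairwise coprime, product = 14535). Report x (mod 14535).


Product of moduli M = 19 · 5 · 17 · 9 = 14535.
Merge one congruence at a time:
  Start: x ≡ 16 (mod 19).
  Combine with x ≡ 2 (mod 5); new modulus lcm = 95.
    Write x = 16 + 19·t and substitute into x ≡ 2 (mod 5): 19·t ≡ 2 − 16 = -14 (mod 5).
    Reduce coefficients mod 5: 4·t ≡ 1 (mod 5).
    The inverse of 4 mod 5 is 4 (since 4·4 = 16 = 3·5 + 1), so t ≡ 4·1 = 4 ≡ 4 (mod 5).
    Then x = 16 + 19·4 = 92, valid modulo lcm(19, 5) = 95: x ≡ 92 (mod 95).
  Combine with x ≡ 13 (mod 17); new modulus lcm = 1615.
    Write x = 92 + 95·t and substitute into x ≡ 13 (mod 17): 95·t ≡ 13 − 92 = -79 (mod 17).
    Reduce coefficients mod 17: 10·t ≡ 6 (mod 17).
    The inverse of 10 mod 17 is 12 (since 10·12 = 120 = 7·17 + 1), so t ≡ 12·6 = 72 ≡ 4 (mod 17).
    Then x = 92 + 95·4 = 472, valid modulo lcm(95, 17) = 1615: x ≡ 472 (mod 1615).
  Combine with x ≡ 1 (mod 9); new modulus lcm = 14535.
    Write x = 472 + 1615·t and substitute into x ≡ 1 (mod 9): 1615·t ≡ 1 − 472 = -471 (mod 9).
    Reduce coefficients mod 9: 4·t ≡ 6 (mod 9).
    The inverse of 4 mod 9 is 7 (since 4·7 = 28 = 3·9 + 1), so t ≡ 7·6 = 42 ≡ 6 (mod 9).
    Then x = 472 + 1615·6 = 10162, valid modulo lcm(1615, 9) = 14535: x ≡ 10162 (mod 14535).
Verify against each original: 10162 mod 19 = 16, 10162 mod 5 = 2, 10162 mod 17 = 13, 10162 mod 9 = 1.

x ≡ 10162 (mod 14535).


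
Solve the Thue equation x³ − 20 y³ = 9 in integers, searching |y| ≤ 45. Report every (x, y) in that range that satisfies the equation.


The equation is x³ - 20y³ = 9. For fixed y, x³ = 20·y³ + 9, so a solution requires the RHS to be a perfect cube.
Strategy: iterate y from -45 to 45, compute RHS = 20·y³ + 9, and check whether it is a (positive or negative) perfect cube.
Check small values of y:
  y = 0: RHS = 9 is not a perfect cube.
  y = 1: RHS = 29 is not a perfect cube.
  y = -1: RHS = -11 is not a perfect cube.
  y = 2: RHS = 169 is not a perfect cube.
  y = -2: RHS = -151 is not a perfect cube.
  y = 3: RHS = 549 is not a perfect cube.
  y = -3: RHS = -531 is not a perfect cube.
Continuing the search up to |y| = 45 finds no solutions either.
No (x, y) in the scanned range satisfies the equation.

No integer solutions with |y| ≤ 45.


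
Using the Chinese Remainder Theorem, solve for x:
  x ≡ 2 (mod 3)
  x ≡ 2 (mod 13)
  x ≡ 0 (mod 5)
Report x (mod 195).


Moduli 3, 13, 5 are pairwise coprime; by CRT there is a unique solution modulo M = 3 · 13 · 5 = 195.
Solve pairwise, accumulating the modulus:
  Start with x ≡ 2 (mod 3).
  Combine with x ≡ 2 (mod 13): since gcd(3, 13) = 1, we get a unique residue mod 39.
    Write x = 2 + 3·t and substitute into x ≡ 2 (mod 13): 3·t ≡ 2 − 2 = 0 (mod 13).
    The inverse of 3 mod 13 is 9 (since 3·9 = 27 = 2·13 + 1), so t ≡ 9·0 = 0 ≡ 0 (mod 13).
    Then x = 2 + 3·0 = 2, valid modulo lcm(3, 13) = 39: x ≡ 2 (mod 39).
  Combine with x ≡ 0 (mod 5): since gcd(39, 5) = 1, we get a unique residue mod 195.
    Write x = 2 + 39·t and substitute into x ≡ 0 (mod 5): 39·t ≡ 0 − 2 = -2 (mod 5).
    Reduce coefficients mod 5: 4·t ≡ 3 (mod 5).
    The inverse of 4 mod 5 is 4 (since 4·4 = 16 = 3·5 + 1), so t ≡ 4·3 = 12 ≡ 2 (mod 5).
    Then x = 2 + 39·2 = 80, valid modulo lcm(39, 5) = 195: x ≡ 80 (mod 195).
Verify: 80 mod 3 = 2 ✓, 80 mod 13 = 2 ✓, 80 mod 5 = 0 ✓.

x ≡ 80 (mod 195).


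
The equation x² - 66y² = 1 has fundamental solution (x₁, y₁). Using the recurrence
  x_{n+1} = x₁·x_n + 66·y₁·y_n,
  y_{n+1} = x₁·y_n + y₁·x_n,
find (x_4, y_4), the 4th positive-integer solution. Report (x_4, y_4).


Step 1: Find the fundamental solution (x₁, y₁) of x² - 66y² = 1.
  Expand √66 as a continued fraction. a₀ = ⌊√66⌋ = 8; iterate m_{k+1} = d_k·a_k − m_k, d_{k+1} = (66 − m_{k+1}²)/d_k, a_{k+1} = ⌊(a₀ + m_{k+1})/d_{k+1}⌋ (starting m₀ = 0, d₀ = 1), with convergents p_k = a_k·p_{k-1} + p_{k-2}, q_k = a_k·q_{k-1} + q_{k-2} (p₋₁ = 1, q₋₁ = 0):
  k = 0: a₀ = 8; p₀/q₀ = 8/1; p₀² − 66·q₀² = 64 − 66 = -2.
  k = 1: m = 8, d = 2, a = ⌊(8 + 8)/2⌋ = 8; p/q = (8·8 + 1)/(8·1 + 0) = 65/8; p² − 66·q² = 4225 − 4224 = 1.
  The first convergent with p² − 66·q² = 1 gives the fundamental solution (x₁, y₁) = (65, 8).
Step 2: Apply the recurrence (x_{n+1}, y_{n+1}) = (x₁x_n + 66y₁y_n, x₁y_n + y₁x_n) repeatedly.
  From (x_1, y_1) = (65, 8): x_2 = 65·65 + 66·8·8 = 8449; y_2 = 65·8 + 8·65 = 1040.
  From (x_2, y_2) = (8449, 1040): x_3 = 65·8449 + 66·8·1040 = 1098305; y_3 = 65·1040 + 8·8449 = 135192.
  From (x_3, y_3) = (1098305, 135192): x_4 = 65·1098305 + 66·8·135192 = 142771201; y_4 = 65·135192 + 8·1098305 = 17573920.
Step 3: Verify x_4² - 66·y_4² = 20383615834982401 - 20383615834982400 = 1 (should be 1). ✓

(x_1, y_1) = (65, 8); (x_4, y_4) = (142771201, 17573920).


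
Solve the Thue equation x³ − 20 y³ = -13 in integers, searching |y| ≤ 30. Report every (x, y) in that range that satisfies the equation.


The equation is x³ - 20y³ = -13. For fixed y, x³ = 20·y³ − 13, so a solution requires the RHS to be a perfect cube.
Strategy: iterate y from -30 to 30, compute RHS = 20·y³ − 13, and check whether it is a (positive or negative) perfect cube.
Check small values of y:
  y = 0: RHS = -13 is not a perfect cube.
  y = 1: RHS = 7 is not a perfect cube.
  y = -1: RHS = -33 is not a perfect cube.
  y = 2: RHS = 147 is not a perfect cube.
  y = -2: RHS = -173 is not a perfect cube.
  y = 3: RHS = 527 is not a perfect cube.
  y = -3: RHS = -553 is not a perfect cube.
Continuing the search up to |y| = 30 finds no solutions either.
No (x, y) in the scanned range satisfies the equation.

No integer solutions with |y| ≤ 30.


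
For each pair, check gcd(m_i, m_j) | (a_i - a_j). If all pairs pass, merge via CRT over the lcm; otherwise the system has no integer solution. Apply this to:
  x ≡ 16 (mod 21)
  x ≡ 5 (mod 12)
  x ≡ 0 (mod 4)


Moduli 21, 12, 4 are not pairwise coprime, so CRT works modulo lcm(m_i) when all pairwise compatibility conditions hold.
Pairwise compatibility: gcd(m_i, m_j) must divide a_i - a_j for every pair.
Merge one congruence at a time:
  Start: x ≡ 16 (mod 21).
  Combine with x ≡ 5 (mod 12): gcd(21, 12) = 3, and 5 - 16 = -11 is NOT divisible by 3.
    ⇒ system is inconsistent (no integer solution).

No solution (the system is inconsistent).


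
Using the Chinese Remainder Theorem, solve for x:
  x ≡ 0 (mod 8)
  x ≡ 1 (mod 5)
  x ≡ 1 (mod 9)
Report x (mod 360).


Moduli 8, 5, 9 are pairwise coprime; by CRT there is a unique solution modulo M = 8 · 5 · 9 = 360.
Solve pairwise, accumulating the modulus:
  Start with x ≡ 0 (mod 8).
  Combine with x ≡ 1 (mod 5): since gcd(8, 5) = 1, we get a unique residue mod 40.
    Write x = 0 + 8·t and substitute into x ≡ 1 (mod 5): 8·t ≡ 1 − 0 = 1 (mod 5).
    Reduce coefficients mod 5: 3·t ≡ 1 (mod 5).
    The inverse of 3 mod 5 is 2 (since 3·2 = 6 = 1·5 + 1), so t ≡ 2·1 = 2 ≡ 2 (mod 5).
    Then x = 0 + 8·2 = 16, valid modulo lcm(8, 5) = 40: x ≡ 16 (mod 40).
  Combine with x ≡ 1 (mod 9): since gcd(40, 9) = 1, we get a unique residue mod 360.
    Write x = 16 + 40·t and substitute into x ≡ 1 (mod 9): 40·t ≡ 1 − 16 = -15 (mod 9).
    Reduce coefficients mod 9: 4·t ≡ 3 (mod 9).
    The inverse of 4 mod 9 is 7 (since 4·7 = 28 = 3·9 + 1), so t ≡ 7·3 = 21 ≡ 3 (mod 9).
    Then x = 16 + 40·3 = 136, valid modulo lcm(40, 9) = 360: x ≡ 136 (mod 360).
Verify: 136 mod 8 = 0 ✓, 136 mod 5 = 1 ✓, 136 mod 9 = 1 ✓.

x ≡ 136 (mod 360).


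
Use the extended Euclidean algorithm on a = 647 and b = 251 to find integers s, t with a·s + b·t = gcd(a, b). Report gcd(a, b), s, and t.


Euclidean algorithm on (647, 251) — divide until remainder is 0:
  647 = 2 · 251 + 145
  251 = 1 · 145 + 106
  145 = 1 · 106 + 39
  106 = 2 · 39 + 28
  39 = 1 · 28 + 11
  28 = 2 · 11 + 6
  11 = 1 · 6 + 5
  6 = 1 · 5 + 1
  5 = 5 · 1 + 0
gcd(647, 251) = 1.
Track Bezout coefficients alongside the remainders: start with r₀ = 647 = a·1 + b·0 (s = 1, t = 0) and r₁ = 251 = a·0 + b·1 (s = 0, t = 1); each new remainder r_{k+1} = r_{k-1} − q_k·r_k inherits s_{k+1} = s_{k-1} − q_k·s_k, t_{k+1} = t_{k-1} − q_k·t_k, so r_k = a·s_k + b·t_k at every step:
  q = 2: r = 145, s = 1 − 2·0 = 1, t = 0 − 2·1 = -2  (check: 647·1 + 251·(-2) = 145)
  q = 1: r = 106, s = 0 − 1·1 = -1, t = 1 − 1·(-2) = 3  (check: 647·(-1) + 251·3 = 106)
  q = 1: r = 39, s = 1 − 1·(-1) = 2, t = -2 − 1·3 = -5  (check: 647·2 + 251·(-5) = 39)
  q = 2: r = 28, s = -1 − 2·2 = -5, t = 3 − 2·(-5) = 13  (check: 647·(-5) + 251·13 = 28)
  q = 1: r = 11, s = 2 − 1·(-5) = 7, t = -5 − 1·13 = -18  (check: 647·7 + 251·(-18) = 11)
  q = 2: r = 6, s = -5 − 2·7 = -19, t = 13 − 2·(-18) = 49  (check: 647·(-19) + 251·49 = 6)
  q = 1: r = 5, s = 7 − 1·(-19) = 26, t = -18 − 1·49 = -67  (check: 647·26 + 251·(-67) = 5)
  q = 1: r = 1, s = -19 − 1·26 = -45, t = 49 − 1·(-67) = 116  (check: 647·(-45) + 251·116 = 1)
The row with r = 1 (the gcd) gives the Bezout coefficients s = -45, t = 116.
Result: 647 · (-45) + 251 · (116) = 1.

gcd(647, 251) = 1; s = -45, t = 116 (check: 647·(-45) + 251·116 = 1).


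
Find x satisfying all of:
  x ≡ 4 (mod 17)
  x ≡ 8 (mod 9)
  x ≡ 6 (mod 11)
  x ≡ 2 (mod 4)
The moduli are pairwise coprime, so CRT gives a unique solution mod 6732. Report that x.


Product of moduli M = 17 · 9 · 11 · 4 = 6732.
Merge one congruence at a time:
  Start: x ≡ 4 (mod 17).
  Combine with x ≡ 8 (mod 9); new modulus lcm = 153.
    Write x = 4 + 17·t and substitute into x ≡ 8 (mod 9): 17·t ≡ 8 − 4 = 4 (mod 9).
    Reduce coefficients mod 9: 8·t ≡ 4 (mod 9).
    The inverse of 8 mod 9 is 8 (since 8·8 = 64 = 7·9 + 1), so t ≡ 8·4 = 32 ≡ 5 (mod 9).
    Then x = 4 + 17·5 = 89, valid modulo lcm(17, 9) = 153: x ≡ 89 (mod 153).
  Combine with x ≡ 6 (mod 11); new modulus lcm = 1683.
    Write x = 89 + 153·t and substitute into x ≡ 6 (mod 11): 153·t ≡ 6 − 89 = -83 (mod 11).
    Reduce coefficients mod 11: 10·t ≡ 5 (mod 11).
    The inverse of 10 mod 11 is 10 (since 10·10 = 100 = 9·11 + 1), so t ≡ 10·5 = 50 ≡ 6 (mod 11).
    Then x = 89 + 153·6 = 1007, valid modulo lcm(153, 11) = 1683: x ≡ 1007 (mod 1683).
  Combine with x ≡ 2 (mod 4); new modulus lcm = 6732.
    Write x = 1007 + 1683·t and substitute into x ≡ 2 (mod 4): 1683·t ≡ 2 − 1007 = -1005 (mod 4).
    Reduce coefficients mod 4: 3·t ≡ 3 (mod 4).
    The inverse of 3 mod 4 is 3 (since 3·3 = 9 = 2·4 + 1), so t ≡ 3·3 = 9 ≡ 1 (mod 4).
    Then x = 1007 + 1683·1 = 2690, valid modulo lcm(1683, 4) = 6732: x ≡ 2690 (mod 6732).
Verify against each original: 2690 mod 17 = 4, 2690 mod 9 = 8, 2690 mod 11 = 6, 2690 mod 4 = 2.

x ≡ 2690 (mod 6732).


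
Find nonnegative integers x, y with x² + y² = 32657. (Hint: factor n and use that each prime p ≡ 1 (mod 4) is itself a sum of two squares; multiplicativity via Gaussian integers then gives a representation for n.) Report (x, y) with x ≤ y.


Step 1: Factor n = 32657 = 17^2 · 113.
Step 2: Check the mod-4 condition on each prime factor: 17 ≡ 1 (mod 4), exponent 2; 113 ≡ 1 (mod 4), exponent 1.
All primes ≡ 3 (mod 4) appear to even exponent (or don't appear), so by the two-squares theorem n IS expressible as a sum of two squares.
Step 3: Build a representation. Here n = 17 · 17 · 113 is a product of primes ≡ 1 (mod 4). Each prime p ≡ 1 (mod 4) is itself a sum of two squares; find a² by testing p − a² for a perfect square:
  17: 17 − 1² = 16 = 4² ⇒ 17 = 1² + 4².
  113: 113 − 1² = 112, 113 − 2² = 109, 113 − 3² = 104, 113 − 4² = 97, 113 − 5² = 88, 113 − 6² = 77, 113 − 7² = 64 = 8² ⇒ 113 = 7² + 8².
  Combine using the Brahmagupta–Fibonacci identity (a² + b²)(c² + d²) = (ac − bd)² + (ad + bc)² = (ac + bd)² + (ad − bc)²:
  17 · 17 = 289: from (1² + 4²)(1² + 4²), take (1·1 − 4·4, 1·4 + 4·1) = (1 − 16, 4 + 4) = (-15, 8); dropping signs (only squares matter) gives (15, 8); check 15² + 8² = 225 + 64 = 289 ✓.
  289 · 113 = 32657: from (15² + 8²)(7² + 8²), take (15·7 − 8·8, 15·8 + 8·7) = (105 − 64, 120 + 56) = (41, 176); check 41² + 176² = 1681 + 30976 = 32657 ✓.
Step 4: Order so x ≤ y and verify: 41² + 176² = 1681 + 30976 = 32657 = n. ✓

n = 32657 = 41² + 176² (one valid representation with x ≤ y).


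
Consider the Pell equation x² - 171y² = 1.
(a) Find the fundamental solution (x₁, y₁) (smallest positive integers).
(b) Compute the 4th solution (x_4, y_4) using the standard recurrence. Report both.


Step 1: Find the fundamental solution (x₁, y₁) of x² - 171y² = 1.
  Expand √171 as a continued fraction. a₀ = ⌊√171⌋ = 13; iterate m_{k+1} = d_k·a_k − m_k, d_{k+1} = (171 − m_{k+1}²)/d_k, a_{k+1} = ⌊(a₀ + m_{k+1})/d_{k+1}⌋ (starting m₀ = 0, d₀ = 1), with convergents p_k = a_k·p_{k-1} + p_{k-2}, q_k = a_k·q_{k-1} + q_{k-2} (p₋₁ = 1, q₋₁ = 0):
  k = 0: a₀ = 13; p₀/q₀ = 13/1; p₀² − 171·q₀² = 169 − 171 = -2.
  k = 1: m = 13, d = 2, a = ⌊(13 + 13)/2⌋ = 13; p/q = (13·13 + 1)/(13·1 + 0) = 170/13; p² − 171·q² = 28900 − 28899 = 1.
  The first convergent with p² − 171·q² = 1 gives the fundamental solution (x₁, y₁) = (170, 13).
Step 2: Apply the recurrence (x_{n+1}, y_{n+1}) = (x₁x_n + 171y₁y_n, x₁y_n + y₁x_n) repeatedly.
  From (x_1, y_1) = (170, 13): x_2 = 170·170 + 171·13·13 = 57799; y_2 = 170·13 + 13·170 = 4420.
  From (x_2, y_2) = (57799, 4420): x_3 = 170·57799 + 171·13·4420 = 19651490; y_3 = 170·4420 + 13·57799 = 1502787.
  From (x_3, y_3) = (19651490, 1502787): x_4 = 170·19651490 + 171·13·1502787 = 6681448801; y_4 = 170·1502787 + 13·19651490 = 510943160.
Step 3: Verify x_4² - 171·y_4² = 44641758080384337601 - 44641758080384337600 = 1 (should be 1). ✓

(x_1, y_1) = (170, 13); (x_4, y_4) = (6681448801, 510943160).


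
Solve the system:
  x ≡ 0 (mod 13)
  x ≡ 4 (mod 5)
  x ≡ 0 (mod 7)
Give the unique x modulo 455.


Moduli 13, 5, 7 are pairwise coprime; by CRT there is a unique solution modulo M = 13 · 5 · 7 = 455.
Solve pairwise, accumulating the modulus:
  Start with x ≡ 0 (mod 13).
  Combine with x ≡ 4 (mod 5): since gcd(13, 5) = 1, we get a unique residue mod 65.
    Write x = 0 + 13·t and substitute into x ≡ 4 (mod 5): 13·t ≡ 4 − 0 = 4 (mod 5).
    Reduce coefficients mod 5: 3·t ≡ 4 (mod 5).
    The inverse of 3 mod 5 is 2 (since 3·2 = 6 = 1·5 + 1), so t ≡ 2·4 = 8 ≡ 3 (mod 5).
    Then x = 0 + 13·3 = 39, valid modulo lcm(13, 5) = 65: x ≡ 39 (mod 65).
  Combine with x ≡ 0 (mod 7): since gcd(65, 7) = 1, we get a unique residue mod 455.
    Write x = 39 + 65·t and substitute into x ≡ 0 (mod 7): 65·t ≡ 0 − 39 = -39 (mod 7).
    Reduce coefficients mod 7: 2·t ≡ 3 (mod 7).
    The inverse of 2 mod 7 is 4 (since 2·4 = 8 = 1·7 + 1), so t ≡ 4·3 = 12 ≡ 5 (mod 7).
    Then x = 39 + 65·5 = 364, valid modulo lcm(65, 7) = 455: x ≡ 364 (mod 455).
Verify: 364 mod 13 = 0 ✓, 364 mod 5 = 4 ✓, 364 mod 7 = 0 ✓.

x ≡ 364 (mod 455).


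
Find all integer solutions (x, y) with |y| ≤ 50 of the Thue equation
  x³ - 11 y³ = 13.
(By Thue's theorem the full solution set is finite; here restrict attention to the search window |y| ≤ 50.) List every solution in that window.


The equation is x³ - 11y³ = 13. For fixed y, x³ = 11·y³ + 13, so a solution requires the RHS to be a perfect cube.
Strategy: iterate y from -50 to 50, compute RHS = 11·y³ + 13, and check whether it is a (positive or negative) perfect cube.
Check small values of y:
  y = 0: RHS = 13 is not a perfect cube.
  y = 1: RHS = 24 is not a perfect cube.
  y = -1: RHS = 2 is not a perfect cube.
  y = 2: RHS = 101 is not a perfect cube.
  y = -2: RHS = -75 is not a perfect cube.
  y = 3: RHS = 310 is not a perfect cube.
  y = -3: RHS = -284 is not a perfect cube.
Continuing the search up to |y| = 50 finds no solutions either.
No (x, y) in the scanned range satisfies the equation.

No integer solutions with |y| ≤ 50.


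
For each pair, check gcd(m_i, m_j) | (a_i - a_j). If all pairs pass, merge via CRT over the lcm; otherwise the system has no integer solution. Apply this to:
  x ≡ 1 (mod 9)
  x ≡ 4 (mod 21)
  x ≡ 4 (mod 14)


Moduli 9, 21, 14 are not pairwise coprime, so CRT works modulo lcm(m_i) when all pairwise compatibility conditions hold.
Pairwise compatibility: gcd(m_i, m_j) must divide a_i - a_j for every pair.
Merge one congruence at a time:
  Start: x ≡ 1 (mod 9).
  Combine with x ≡ 4 (mod 21): gcd(9, 21) = 3; 4 - 1 = 3, which IS divisible by 3, so compatible.
    Write x = 1 + 9·t and substitute into x ≡ 4 (mod 21): 9·t ≡ 4 − 1 = 3 (mod 21).
    Divide the congruence (and modulus) by g = 3: 3·t ≡ 1 (mod 7).
    The inverse of 3 mod 7 is 5 (since 3·5 = 15 = 2·7 + 1), so t ≡ 5·1 = 5 ≡ 5 (mod 7).
    Then x = 1 + 9·5 = 46, valid modulo lcm(9, 21) = 63: x ≡ 46 (mod 63).
  Combine with x ≡ 4 (mod 14): gcd(63, 14) = 7; 4 - 46 = -42, which IS divisible by 7, so compatible.
    Write x = 46 + 63·t and substitute into x ≡ 4 (mod 14): 63·t ≡ 4 − 46 = -42 (mod 14).
    Divide the congruence (and modulus) by g = 7: 9·t ≡ -6 (mod 2).
    Reduce coefficients mod 2: 1·t ≡ 0 (mod 2).
    So t ≡ 0 (mod 2).
    Then x = 46 + 63·0 = 46, valid modulo lcm(63, 14) = 126: x ≡ 46 (mod 126).
Verify: 46 mod 9 = 1, 46 mod 21 = 4, 46 mod 14 = 4.

x ≡ 46 (mod 126).


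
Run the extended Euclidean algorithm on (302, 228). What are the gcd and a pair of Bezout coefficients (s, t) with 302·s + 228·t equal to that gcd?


Euclidean algorithm on (302, 228) — divide until remainder is 0:
  302 = 1 · 228 + 74
  228 = 3 · 74 + 6
  74 = 12 · 6 + 2
  6 = 3 · 2 + 0
gcd(302, 228) = 2.
Track Bezout coefficients alongside the remainders: start with r₀ = 302 = a·1 + b·0 (s = 1, t = 0) and r₁ = 228 = a·0 + b·1 (s = 0, t = 1); each new remainder r_{k+1} = r_{k-1} − q_k·r_k inherits s_{k+1} = s_{k-1} − q_k·s_k, t_{k+1} = t_{k-1} − q_k·t_k, so r_k = a·s_k + b·t_k at every step:
  q = 1: r = 74, s = 1 − 1·0 = 1, t = 0 − 1·1 = -1  (check: 302·1 + 228·(-1) = 74)
  q = 3: r = 6, s = 0 − 3·1 = -3, t = 1 − 3·(-1) = 4  (check: 302·(-3) + 228·4 = 6)
  q = 12: r = 2, s = 1 − 12·(-3) = 37, t = -1 − 12·4 = -49  (check: 302·37 + 228·(-49) = 2)
The row with r = 2 (the gcd) gives the Bezout coefficients s = 37, t = -49.
Result: 302 · (37) + 228 · (-49) = 2.

gcd(302, 228) = 2; s = 37, t = -49 (check: 302·37 + 228·(-49) = 2).


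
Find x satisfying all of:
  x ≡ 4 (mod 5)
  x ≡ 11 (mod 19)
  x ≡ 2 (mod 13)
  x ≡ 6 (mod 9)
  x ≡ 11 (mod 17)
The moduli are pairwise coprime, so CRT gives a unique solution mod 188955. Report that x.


Product of moduli M = 5 · 19 · 13 · 9 · 17 = 188955.
Merge one congruence at a time:
  Start: x ≡ 4 (mod 5).
  Combine with x ≡ 11 (mod 19); new modulus lcm = 95.
    Write x = 4 + 5·t and substitute into x ≡ 11 (mod 19): 5·t ≡ 11 − 4 = 7 (mod 19).
    The inverse of 5 mod 19 is 4 (since 5·4 = 20 = 1·19 + 1), so t ≡ 4·7 = 28 ≡ 9 (mod 19).
    Then x = 4 + 5·9 = 49, valid modulo lcm(5, 19) = 95: x ≡ 49 (mod 95).
  Combine with x ≡ 2 (mod 13); new modulus lcm = 1235.
    Write x = 49 + 95·t and substitute into x ≡ 2 (mod 13): 95·t ≡ 2 − 49 = -47 (mod 13).
    Reduce coefficients mod 13: 4·t ≡ 5 (mod 13).
    The inverse of 4 mod 13 is 10 (since 4·10 = 40 = 3·13 + 1), so t ≡ 10·5 = 50 ≡ 11 (mod 13).
    Then x = 49 + 95·11 = 1094, valid modulo lcm(95, 13) = 1235: x ≡ 1094 (mod 1235).
  Combine with x ≡ 6 (mod 9); new modulus lcm = 11115.
    Write x = 1094 + 1235·t and substitute into x ≡ 6 (mod 9): 1235·t ≡ 6 − 1094 = -1088 (mod 9).
    Reduce coefficients mod 9: 2·t ≡ 1 (mod 9).
    The inverse of 2 mod 9 is 5 (since 2·5 = 10 = 1·9 + 1), so t ≡ 5·1 = 5 ≡ 5 (mod 9).
    Then x = 1094 + 1235·5 = 7269, valid modulo lcm(1235, 9) = 11115: x ≡ 7269 (mod 11115).
  Combine with x ≡ 11 (mod 17); new modulus lcm = 188955.
    Write x = 7269 + 11115·t and substitute into x ≡ 11 (mod 17): 11115·t ≡ 11 − 7269 = -7258 (mod 17).
    Reduce coefficients mod 17: 14·t ≡ 1 (mod 17).
    The inverse of 14 mod 17 is 11 (since 14·11 = 154 = 9·17 + 1), so t ≡ 11·1 = 11 ≡ 11 (mod 17).
    Then x = 7269 + 11115·11 = 129534, valid modulo lcm(11115, 17) = 188955: x ≡ 129534 (mod 188955).
Verify against each original: 129534 mod 5 = 4, 129534 mod 19 = 11, 129534 mod 13 = 2, 129534 mod 9 = 6, 129534 mod 17 = 11.

x ≡ 129534 (mod 188955).


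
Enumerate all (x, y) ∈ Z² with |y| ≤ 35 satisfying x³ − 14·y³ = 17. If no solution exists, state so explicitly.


The equation is x³ - 14y³ = 17. For fixed y, x³ = 14·y³ + 17, so a solution requires the RHS to be a perfect cube.
Strategy: iterate y from -35 to 35, compute RHS = 14·y³ + 17, and check whether it is a (positive or negative) perfect cube.
Check small values of y:
  y = 0: RHS = 17 is not a perfect cube.
  y = 1: RHS = 31 is not a perfect cube.
  y = -1: RHS = 3 is not a perfect cube.
  y = 2: RHS = 129 is not a perfect cube.
  y = -2: RHS = -95 is not a perfect cube.
  y = 3: RHS = 395 is not a perfect cube.
  y = -3: RHS = -361 is not a perfect cube.
Continuing the search up to |y| = 35 finds no solutions either.
No (x, y) in the scanned range satisfies the equation.

No integer solutions with |y| ≤ 35.


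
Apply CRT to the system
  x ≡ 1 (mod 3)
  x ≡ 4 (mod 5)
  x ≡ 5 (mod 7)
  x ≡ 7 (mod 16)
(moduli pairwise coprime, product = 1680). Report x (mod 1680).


Product of moduli M = 3 · 5 · 7 · 16 = 1680.
Merge one congruence at a time:
  Start: x ≡ 1 (mod 3).
  Combine with x ≡ 4 (mod 5); new modulus lcm = 15.
    Write x = 1 + 3·t and substitute into x ≡ 4 (mod 5): 3·t ≡ 4 − 1 = 3 (mod 5).
    The inverse of 3 mod 5 is 2 (since 3·2 = 6 = 1·5 + 1), so t ≡ 2·3 = 6 ≡ 1 (mod 5).
    Then x = 1 + 3·1 = 4, valid modulo lcm(3, 5) = 15: x ≡ 4 (mod 15).
  Combine with x ≡ 5 (mod 7); new modulus lcm = 105.
    Write x = 4 + 15·t and substitute into x ≡ 5 (mod 7): 15·t ≡ 5 − 4 = 1 (mod 7).
    Reduce coefficients mod 7: 1·t ≡ 1 (mod 7).
    So t ≡ 1 (mod 7).
    Then x = 4 + 15·1 = 19, valid modulo lcm(15, 7) = 105: x ≡ 19 (mod 105).
  Combine with x ≡ 7 (mod 16); new modulus lcm = 1680.
    Write x = 19 + 105·t and substitute into x ≡ 7 (mod 16): 105·t ≡ 7 − 19 = -12 (mod 16).
    Reduce coefficients mod 16: 9·t ≡ 4 (mod 16).
    The inverse of 9 mod 16 is 9 (since 9·9 = 81 = 5·16 + 1), so t ≡ 9·4 = 36 ≡ 4 (mod 16).
    Then x = 19 + 105·4 = 439, valid modulo lcm(105, 16) = 1680: x ≡ 439 (mod 1680).
Verify against each original: 439 mod 3 = 1, 439 mod 5 = 4, 439 mod 7 = 5, 439 mod 16 = 7.

x ≡ 439 (mod 1680).


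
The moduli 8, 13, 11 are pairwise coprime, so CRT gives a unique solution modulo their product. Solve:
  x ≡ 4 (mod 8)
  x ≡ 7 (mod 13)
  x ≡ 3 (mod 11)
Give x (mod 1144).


Moduli 8, 13, 11 are pairwise coprime; by CRT there is a unique solution modulo M = 8 · 13 · 11 = 1144.
Solve pairwise, accumulating the modulus:
  Start with x ≡ 4 (mod 8).
  Combine with x ≡ 7 (mod 13): since gcd(8, 13) = 1, we get a unique residue mod 104.
    Write x = 4 + 8·t and substitute into x ≡ 7 (mod 13): 8·t ≡ 7 − 4 = 3 (mod 13).
    The inverse of 8 mod 13 is 5 (since 8·5 = 40 = 3·13 + 1), so t ≡ 5·3 = 15 ≡ 2 (mod 13).
    Then x = 4 + 8·2 = 20, valid modulo lcm(8, 13) = 104: x ≡ 20 (mod 104).
  Combine with x ≡ 3 (mod 11): since gcd(104, 11) = 1, we get a unique residue mod 1144.
    Write x = 20 + 104·t and substitute into x ≡ 3 (mod 11): 104·t ≡ 3 − 20 = -17 (mod 11).
    Reduce coefficients mod 11: 5·t ≡ 5 (mod 11).
    The inverse of 5 mod 11 is 9 (since 5·9 = 45 = 4·11 + 1), so t ≡ 9·5 = 45 ≡ 1 (mod 11).
    Then x = 20 + 104·1 = 124, valid modulo lcm(104, 11) = 1144: x ≡ 124 (mod 1144).
Verify: 124 mod 8 = 4 ✓, 124 mod 13 = 7 ✓, 124 mod 11 = 3 ✓.

x ≡ 124 (mod 1144).


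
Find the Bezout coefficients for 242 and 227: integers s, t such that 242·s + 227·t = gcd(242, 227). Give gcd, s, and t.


Euclidean algorithm on (242, 227) — divide until remainder is 0:
  242 = 1 · 227 + 15
  227 = 15 · 15 + 2
  15 = 7 · 2 + 1
  2 = 2 · 1 + 0
gcd(242, 227) = 1.
Track Bezout coefficients alongside the remainders: start with r₀ = 242 = a·1 + b·0 (s = 1, t = 0) and r₁ = 227 = a·0 + b·1 (s = 0, t = 1); each new remainder r_{k+1} = r_{k-1} − q_k·r_k inherits s_{k+1} = s_{k-1} − q_k·s_k, t_{k+1} = t_{k-1} − q_k·t_k, so r_k = a·s_k + b·t_k at every step:
  q = 1: r = 15, s = 1 − 1·0 = 1, t = 0 − 1·1 = -1  (check: 242·1 + 227·(-1) = 15)
  q = 15: r = 2, s = 0 − 15·1 = -15, t = 1 − 15·(-1) = 16  (check: 242·(-15) + 227·16 = 2)
  q = 7: r = 1, s = 1 − 7·(-15) = 106, t = -1 − 7·16 = -113  (check: 242·106 + 227·(-113) = 1)
The row with r = 1 (the gcd) gives the Bezout coefficients s = 106, t = -113.
Result: 242 · (106) + 227 · (-113) = 1.

gcd(242, 227) = 1; s = 106, t = -113 (check: 242·106 + 227·(-113) = 1).


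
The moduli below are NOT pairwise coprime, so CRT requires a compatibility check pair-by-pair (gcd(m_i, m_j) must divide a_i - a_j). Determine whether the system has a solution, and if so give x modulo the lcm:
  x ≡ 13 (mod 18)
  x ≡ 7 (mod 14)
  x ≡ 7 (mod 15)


Moduli 18, 14, 15 are not pairwise coprime, so CRT works modulo lcm(m_i) when all pairwise compatibility conditions hold.
Pairwise compatibility: gcd(m_i, m_j) must divide a_i - a_j for every pair.
Merge one congruence at a time:
  Start: x ≡ 13 (mod 18).
  Combine with x ≡ 7 (mod 14): gcd(18, 14) = 2; 7 - 13 = -6, which IS divisible by 2, so compatible.
    Write x = 13 + 18·t and substitute into x ≡ 7 (mod 14): 18·t ≡ 7 − 13 = -6 (mod 14).
    Divide the congruence (and modulus) by g = 2: 9·t ≡ -3 (mod 7).
    Reduce coefficients mod 7: 2·t ≡ 4 (mod 7).
    The inverse of 2 mod 7 is 4 (since 2·4 = 8 = 1·7 + 1), so t ≡ 4·4 = 16 ≡ 2 (mod 7).
    Then x = 13 + 18·2 = 49, valid modulo lcm(18, 14) = 126: x ≡ 49 (mod 126).
  Combine with x ≡ 7 (mod 15): gcd(126, 15) = 3; 7 - 49 = -42, which IS divisible by 3, so compatible.
    Write x = 49 + 126·t and substitute into x ≡ 7 (mod 15): 126·t ≡ 7 − 49 = -42 (mod 15).
    Divide the congruence (and modulus) by g = 3: 42·t ≡ -14 (mod 5).
    Reduce coefficients mod 5: 2·t ≡ 1 (mod 5).
    The inverse of 2 mod 5 is 3 (since 2·3 = 6 = 1·5 + 1), so t ≡ 3·1 = 3 ≡ 3 (mod 5).
    Then x = 49 + 126·3 = 427, valid modulo lcm(126, 15) = 630: x ≡ 427 (mod 630).
Verify: 427 mod 18 = 13, 427 mod 14 = 7, 427 mod 15 = 7.

x ≡ 427 (mod 630).


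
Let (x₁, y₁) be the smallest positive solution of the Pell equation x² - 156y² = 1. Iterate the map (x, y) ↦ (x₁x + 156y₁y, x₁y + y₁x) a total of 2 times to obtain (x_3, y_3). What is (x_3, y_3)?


Step 1: Find the fundamental solution (x₁, y₁) of x² - 156y² = 1.
  Expand √156 as a continued fraction. a₀ = ⌊√156⌋ = 12; iterate m_{k+1} = d_k·a_k − m_k, d_{k+1} = (156 − m_{k+1}²)/d_k, a_{k+1} = ⌊(a₀ + m_{k+1})/d_{k+1}⌋ (starting m₀ = 0, d₀ = 1), with convergents p_k = a_k·p_{k-1} + p_{k-2}, q_k = a_k·q_{k-1} + q_{k-2} (p₋₁ = 1, q₋₁ = 0):
  k = 0: a₀ = 12; p₀/q₀ = 12/1; p₀² − 156·q₀² = 144 − 156 = -12.
  k = 1: m = 12, d = 12, a = ⌊(12 + 12)/12⌋ = 2; p/q = (2·12 + 1)/(2·1 + 0) = 25/2; p² − 156·q² = 625 − 624 = 1.
  The first convergent with p² − 156·q² = 1 gives the fundamental solution (x₁, y₁) = (25, 2).
Step 2: Apply the recurrence (x_{n+1}, y_{n+1}) = (x₁x_n + 156y₁y_n, x₁y_n + y₁x_n) repeatedly.
  From (x_1, y_1) = (25, 2): x_2 = 25·25 + 156·2·2 = 1249; y_2 = 25·2 + 2·25 = 100.
  From (x_2, y_2) = (1249, 100): x_3 = 25·1249 + 156·2·100 = 62425; y_3 = 25·100 + 2·1249 = 4998.
Step 3: Verify x_3² - 156·y_3² = 3896880625 - 3896880624 = 1 (should be 1). ✓

(x_1, y_1) = (25, 2); (x_3, y_3) = (62425, 4998).


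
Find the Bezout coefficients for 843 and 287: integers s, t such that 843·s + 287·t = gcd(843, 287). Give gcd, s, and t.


Euclidean algorithm on (843, 287) — divide until remainder is 0:
  843 = 2 · 287 + 269
  287 = 1 · 269 + 18
  269 = 14 · 18 + 17
  18 = 1 · 17 + 1
  17 = 17 · 1 + 0
gcd(843, 287) = 1.
Track Bezout coefficients alongside the remainders: start with r₀ = 843 = a·1 + b·0 (s = 1, t = 0) and r₁ = 287 = a·0 + b·1 (s = 0, t = 1); each new remainder r_{k+1} = r_{k-1} − q_k·r_k inherits s_{k+1} = s_{k-1} − q_k·s_k, t_{k+1} = t_{k-1} − q_k·t_k, so r_k = a·s_k + b·t_k at every step:
  q = 2: r = 269, s = 1 − 2·0 = 1, t = 0 − 2·1 = -2  (check: 843·1 + 287·(-2) = 269)
  q = 1: r = 18, s = 0 − 1·1 = -1, t = 1 − 1·(-2) = 3  (check: 843·(-1) + 287·3 = 18)
  q = 14: r = 17, s = 1 − 14·(-1) = 15, t = -2 − 14·3 = -44  (check: 843·15 + 287·(-44) = 17)
  q = 1: r = 1, s = -1 − 1·15 = -16, t = 3 − 1·(-44) = 47  (check: 843·(-16) + 287·47 = 1)
The row with r = 1 (the gcd) gives the Bezout coefficients s = -16, t = 47.
Result: 843 · (-16) + 287 · (47) = 1.

gcd(843, 287) = 1; s = -16, t = 47 (check: 843·(-16) + 287·47 = 1).


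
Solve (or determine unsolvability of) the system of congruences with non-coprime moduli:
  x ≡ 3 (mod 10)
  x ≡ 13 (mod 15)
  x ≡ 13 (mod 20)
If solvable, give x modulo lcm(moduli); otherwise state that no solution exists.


Moduli 10, 15, 20 are not pairwise coprime, so CRT works modulo lcm(m_i) when all pairwise compatibility conditions hold.
Pairwise compatibility: gcd(m_i, m_j) must divide a_i - a_j for every pair.
Merge one congruence at a time:
  Start: x ≡ 3 (mod 10).
  Combine with x ≡ 13 (mod 15): gcd(10, 15) = 5; 13 - 3 = 10, which IS divisible by 5, so compatible.
    Write x = 3 + 10·t and substitute into x ≡ 13 (mod 15): 10·t ≡ 13 − 3 = 10 (mod 15).
    Divide the congruence (and modulus) by g = 5: 2·t ≡ 2 (mod 3).
    The inverse of 2 mod 3 is 2 (since 2·2 = 4 = 1·3 + 1), so t ≡ 2·2 = 4 ≡ 1 (mod 3).
    Then x = 3 + 10·1 = 13, valid modulo lcm(10, 15) = 30: x ≡ 13 (mod 30).
  Combine with x ≡ 13 (mod 20): gcd(30, 20) = 10; 13 - 13 = 0, which IS divisible by 10, so compatible.
    Write x = 13 + 30·t and substitute into x ≡ 13 (mod 20): 30·t ≡ 13 − 13 = 0 (mod 20).
    Divide the congruence (and modulus) by g = 10: 3·t ≡ 0 (mod 2).
    Reduce coefficients mod 2: 1·t ≡ 0 (mod 2).
    So t ≡ 0 (mod 2).
    Then x = 13 + 30·0 = 13, valid modulo lcm(30, 20) = 60: x ≡ 13 (mod 60).
Verify: 13 mod 10 = 3, 13 mod 15 = 13, 13 mod 20 = 13.

x ≡ 13 (mod 60).


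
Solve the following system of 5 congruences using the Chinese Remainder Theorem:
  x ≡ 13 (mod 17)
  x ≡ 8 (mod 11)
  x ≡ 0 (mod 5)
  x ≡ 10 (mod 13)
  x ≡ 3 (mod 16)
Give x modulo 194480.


Product of moduli M = 17 · 11 · 5 · 13 · 16 = 194480.
Merge one congruence at a time:
  Start: x ≡ 13 (mod 17).
  Combine with x ≡ 8 (mod 11); new modulus lcm = 187.
    Write x = 13 + 17·t and substitute into x ≡ 8 (mod 11): 17·t ≡ 8 − 13 = -5 (mod 11).
    Reduce coefficients mod 11: 6·t ≡ 6 (mod 11).
    The inverse of 6 mod 11 is 2 (since 6·2 = 12 = 1·11 + 1), so t ≡ 2·6 = 12 ≡ 1 (mod 11).
    Then x = 13 + 17·1 = 30, valid modulo lcm(17, 11) = 187: x ≡ 30 (mod 187).
  Combine with x ≡ 0 (mod 5); new modulus lcm = 935.
    Write x = 30 + 187·t and substitute into x ≡ 0 (mod 5): 187·t ≡ 0 − 30 = -30 (mod 5).
    Reduce coefficients mod 5: 2·t ≡ 0 (mod 5).
    The inverse of 2 mod 5 is 3 (since 2·3 = 6 = 1·5 + 1), so t ≡ 3·0 = 0 ≡ 0 (mod 5).
    Then x = 30 + 187·0 = 30, valid modulo lcm(187, 5) = 935: x ≡ 30 (mod 935).
  Combine with x ≡ 10 (mod 13); new modulus lcm = 12155.
    Write x = 30 + 935·t and substitute into x ≡ 10 (mod 13): 935·t ≡ 10 − 30 = -20 (mod 13).
    Reduce coefficients mod 13: 12·t ≡ 6 (mod 13).
    The inverse of 12 mod 13 is 12 (since 12·12 = 144 = 11·13 + 1), so t ≡ 12·6 = 72 ≡ 7 (mod 13).
    Then x = 30 + 935·7 = 6575, valid modulo lcm(935, 13) = 12155: x ≡ 6575 (mod 12155).
  Combine with x ≡ 3 (mod 16); new modulus lcm = 194480.
    Write x = 6575 + 12155·t and substitute into x ≡ 3 (mod 16): 12155·t ≡ 3 − 6575 = -6572 (mod 16).
    Reduce coefficients mod 16: 11·t ≡ 4 (mod 16).
    The inverse of 11 mod 16 is 3 (since 11·3 = 33 = 2·16 + 1), so t ≡ 3·4 = 12 ≡ 12 (mod 16).
    Then x = 6575 + 12155·12 = 152435, valid modulo lcm(12155, 16) = 194480: x ≡ 152435 (mod 194480).
Verify against each original: 152435 mod 17 = 13, 152435 mod 11 = 8, 152435 mod 5 = 0, 152435 mod 13 = 10, 152435 mod 16 = 3.

x ≡ 152435 (mod 194480).


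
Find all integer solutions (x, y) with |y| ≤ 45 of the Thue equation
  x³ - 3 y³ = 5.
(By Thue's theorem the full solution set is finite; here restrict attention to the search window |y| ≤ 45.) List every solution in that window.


The equation is x³ - 3y³ = 5. For fixed y, x³ = 3·y³ + 5, so a solution requires the RHS to be a perfect cube.
Strategy: iterate y from -45 to 45, compute RHS = 3·y³ + 5, and check whether it is a (positive or negative) perfect cube.
Check small values of y:
  y = 0: RHS = 5 is not a perfect cube.
  y = 1: RHS = 8 = (2)³ ⇒ x = 2 works.
  y = -1: RHS = 2 is not a perfect cube.
  y = 2: RHS = 29 is not a perfect cube.
  y = -2: RHS = -19 is not a perfect cube.
  y = 3: RHS = 86 is not a perfect cube.
  y = -3: RHS = -76 is not a perfect cube.
Continuing the search up to |y| = 45 finds no further solutions beyond those listed.
Collected solutions: (2, 1).

Solutions (with |y| ≤ 45): (2, 1).


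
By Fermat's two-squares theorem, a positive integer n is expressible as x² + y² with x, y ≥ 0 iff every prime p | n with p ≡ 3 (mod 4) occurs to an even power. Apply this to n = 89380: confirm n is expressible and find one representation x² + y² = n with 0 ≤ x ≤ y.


Step 1: Factor n = 89380 = 2^2 · 5 · 41 · 109.
Step 2: Check the mod-4 condition on each prime factor: 2 = 2 (special); 5 ≡ 1 (mod 4), exponent 1; 41 ≡ 1 (mod 4), exponent 1; 109 ≡ 1 (mod 4), exponent 1.
All primes ≡ 3 (mod 4) appear to even exponent (or don't appear), so by the two-squares theorem n IS expressible as a sum of two squares.
Step 3: Build a representation. Group n = k² · m with k = 2 and m = 5 · 41 · 109 = 22345 (a product of primes ≡ 1 (mod 4)); a representation of m scales to one of n via (k·x)² + (k·y)² = k²(x² + y²). Each prime p ≡ 1 (mod 4) is itself a sum of two squares; find a² by testing p − a² for a perfect square:
  5: 5 − 1² = 4 = 2² ⇒ 5 = 1² + 2².
  41: 41 − 1² = 40, 41 − 2² = 37, 41 − 3² = 32, 41 − 4² = 25 = 5² ⇒ 41 = 4² + 5².
  109: 109 − 1² = 108, 109 − 2² = 105, 109 − 3² = 100 = 10² ⇒ 109 = 3² + 10².
  Combine using the Brahmagupta–Fibonacci identity (a² + b²)(c² + d²) = (ac − bd)² + (ad + bc)² = (ac + bd)² + (ad − bc)²:
  5 · 41 = 205: from (1² + 2²)(4² + 5²), take (1·4 − 2·5, 1·5 + 2·4) = (4 − 10, 5 + 8) = (-6, 13); dropping signs (only squares matter) gives (6, 13); check 6² + 13² = 36 + 169 = 205 ✓.
  205 · 109 = 22345: from (6² + 13²)(3² + 10²), take (6·3 − 13·10, 6·10 + 13·3) = (18 − 130, 60 + 39) = (-112, 99); dropping signs (only squares matter) gives (112, 99); check 112² + 99² = 12544 + 9801 = 22345 ✓.
  Scale by k = 2: (2·112, 2·99) = (224, 198).
Step 4: Order so x ≤ y and verify: 198² + 224² = 39204 + 50176 = 89380 = n. ✓

n = 89380 = 198² + 224² (one valid representation with x ≤ y).
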